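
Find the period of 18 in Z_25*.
Powers of 18 mod 25: 18^1≡18, 18^2≡24, 18^3≡7, 18^4≡1. Order = 4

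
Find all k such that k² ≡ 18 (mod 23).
The square roots of 18 mod 23 are 8 and 15. Verify: 8² = 64 ≡ 18 (mod 23)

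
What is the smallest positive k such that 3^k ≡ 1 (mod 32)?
Powers of 3 mod 32: 3^1≡3, 3^2≡9, 3^3≡27, 3^4≡17, 3^5≡19, 3^6≡25, 3^7≡11, 3^8≡1. ord_32(3) = 8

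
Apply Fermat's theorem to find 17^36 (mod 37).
By Fermat's Little Theorem, 17^{36} ≡ 1 (mod 37) since 37 is prime and gcd(17, 37) = 1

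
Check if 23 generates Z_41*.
23^{10} ≡ 1 mod 41 and 10 < 40, so ord_41(23) = 10 ≠ 40 and 23 is not a primitive root.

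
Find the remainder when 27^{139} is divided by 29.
By Fermat: 27^{28} ≡ 1 (mod 29). 139 = 4×28 + 27. So 27^{139} ≡ 27^{27} ≡ 14 (mod 29)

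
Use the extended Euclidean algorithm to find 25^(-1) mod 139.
Extended GCD: 25(-50) + 139(9) = 1. So 25^(-1) ≡ -50 ≡ 89 (mod 139). Verify: 25 × 89 = 2225 ≡ 1 (mod 139)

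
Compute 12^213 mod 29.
Using Fermat: 12^{28} ≡ 1 mod 29. 213 ≡ 17 mod 28. So 12^{213} ≡ 12^{17} ≡ 12 mod 29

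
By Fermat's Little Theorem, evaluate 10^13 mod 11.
By Fermat: 10^{10} ≡ 1 (mod 11). So 10^{13} = 10^{10} · 10^{3} ≡ 10^{3} ≡ 10 (mod 11)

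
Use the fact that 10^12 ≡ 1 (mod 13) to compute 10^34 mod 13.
By Fermat: 10^{12} ≡ 1 (mod 13). 34 = 2×12 + 10. So 10^{34} ≡ 10^{10} ≡ 3 (mod 13)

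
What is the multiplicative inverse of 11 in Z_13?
Since 13 is prime, by Fermat 11^(-1) ≡ 11^{11} ≡ 6 mod 13. Verify: 11 × 6 = 66 ≡ 1 mod 13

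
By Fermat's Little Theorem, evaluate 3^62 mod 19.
By Fermat: 3^{18} ≡ 1 mod 19. 62 = 3×18 + 8. So 3^{62} ≡ 3^{8} ≡ 6 mod 19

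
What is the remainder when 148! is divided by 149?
By Wilson's theorem, (148)! ≡ -1 ≡ 148 mod 149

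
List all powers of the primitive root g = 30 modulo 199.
30^1, 30^2, ..., 30^{198} mod 199: [30, 104, 135, 70, 110, 116, 97, 124, 138, 160, 24, 123, 108, 56, 88, 53, 197, 139, 190, 128, 59, 178, 166, 5, 150, 122, 78, 151, 152, 182, 87, 23, 93, 4, 120, 18, 142, 81, 42, 66, 189, 98, 154, 43, 96, 94, 34, 25, 153, 13, 191, 158, 163, 114, 37, 115, 67, 20, 3, 90, 113, 7, 11, 131, 149, 92, 173, 16, 82, 72, 170, 125, 168, 65, 159, 193, 19, 172, 185, 177, 136, 100, 15, 52, 167, 35, 55, 58, 148, 62, 69, 80, 12, 161, 54, 28, 44, 126, 198, 169, 95, 64, 129, 89, 83, 102, 75, 61, 39, 175, 76, 91, 143, 111, 146, 2, 60, 9, 71, 140, 21, 33, 194, 49, 77, 121, 48, 47, 17, 112, 176, 106, 195, 79, 181, 57, 118, 157, 133, 10, 101, 45, 156, 103, 105, 165, 174, 46, 186, 8, 41, 36, 85, 162, 84, 132, 179, 196, 109, 86, 192, 188, 68, 50, 107, 26, 183, 117, 127, 29, 74, 31, 134, 40, 6, 180, 27, 14, 22, 63, 99, 184, 147, 32, 164, 144, 141, 51, 137, 130, 119, 187, 38, 145, 171, 155, 73, 1]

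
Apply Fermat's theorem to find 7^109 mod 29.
By Fermat: 7^{28} ≡ 1 mod 29. 109 = 3×28 + 25. So 7^{109} ≡ 7^{25} ≡ 23 mod 29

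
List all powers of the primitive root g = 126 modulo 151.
126^1, 126^2, ..., 126^{150} mod 151: [126, 21, 79, 139, 149, 50, 109, 144, 24, 4, 51, 84, 14, 103, 143, 49, 134, 123, 96, 16, 53, 34, 56, 110, 119, 45, 83, 39, 82, 64, 61, 136, 73, 138, 23, 29, 30, 5, 26, 105, 93, 91, 141, 99, 92, 116, 120, 20, 104, 118, 70, 62, 111, 94, 66, 11, 27, 80, 114, 19, 129, 97, 142, 74, 113, 44, 108, 18, 3, 76, 63, 86, 115, 145, 150, 25, 130, 72, 12, 2, 101, 42, 7, 127, 147, 100, 67, 137, 48, 8, 102, 17, 28, 55, 135, 98, 117, 95, 41, 32, 106, 68, 112, 69, 87, 90, 15, 78, 13, 128, 122, 121, 146, 125, 46, 58, 60, 10, 52, 59, 35, 31, 131, 47, 33, 81, 89, 40, 57, 85, 140, 124, 71, 37, 132, 22, 54, 9, 77, 38, 107, 43, 133, 148, 75, 88, 65, 36, 6, 1]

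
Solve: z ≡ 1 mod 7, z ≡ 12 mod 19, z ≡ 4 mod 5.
M = 7 × 19 × 5 = 665. M₁ = 95, y₁ ≡ 2 mod 7. M₂ = 35, y₂ ≡ 6 mod 19. M₃ = 133, y₃ ≡ 2 mod 5. z = 1×95×2 + 12×35×6 + 4×133×2 ≡ 449 mod 665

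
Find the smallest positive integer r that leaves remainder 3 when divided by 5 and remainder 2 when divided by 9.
M = 5 × 9 = 45. M₁ = 9, y₁ ≡ 4 (mod 5). M₂ = 5, y₂ ≡ 2 (mod 9). r = 3×9×4 + 2×5×2 ≡ 38 (mod 45)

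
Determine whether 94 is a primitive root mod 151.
94^{25} ≡ 1 (mod 151) and 25 < 150, so ord_151(94) = 25 ≠ 150 and 94 is not a primitive root.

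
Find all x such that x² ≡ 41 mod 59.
The square roots of 41 mod 59 are 49 and 10. Verify: 49² = 2401 ≡ 41 mod 59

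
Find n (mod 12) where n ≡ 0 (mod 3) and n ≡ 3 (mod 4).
M = 3 × 4 = 12. M₁ = 4, y₁ ≡ 1 (mod 3). M₂ = 3, y₂ ≡ 3 (mod 4). n = 0×4×1 + 3×3×3 ≡ 3 (mod 12)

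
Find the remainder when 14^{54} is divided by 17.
By Fermat: 14^{16} ≡ 1 (mod 17). 54 = 3×16 + 6. So 14^{54} ≡ 14^{6} ≡ 15 (mod 17)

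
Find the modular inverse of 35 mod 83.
Since 83 is prime, by Fermat 35^(-1) ≡ 35^{81} ≡ 19 mod 83. Verify: 35 × 19 = 665 ≡ 1 mod 83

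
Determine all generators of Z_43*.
There are φ(42) = 12 primitive roots mod 43: {3, 5, 12, 18, 19, 20, 26, 28, 29, 30, 33, 34}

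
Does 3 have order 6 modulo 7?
ord_7(3) divides 6. For each prime q|6: 3^{3}≡6, 3^{2}≡2, none ≡ 1. So 3 has order 6 and is a primitive root mod 7.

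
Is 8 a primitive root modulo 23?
8^{11} ≡ 1 mod 23 and 11 < 22, so ord_23(8) = 11 ≠ 22 and 8 is not a primitive root.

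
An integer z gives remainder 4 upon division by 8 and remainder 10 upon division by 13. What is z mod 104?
M = 8 × 13 = 104. M₁ = 13, y₁ ≡ 5 mod 8. M₂ = 8, y₂ ≡ 5 mod 13. z = 4×13×5 + 10×8×5 ≡ 36 mod 104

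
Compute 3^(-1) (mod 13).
Since 13 is prime, by Fermat 3^(-1) ≡ 3^{11} ≡ 9 (mod 13). Verify: 3 × 9 = 27 ≡ 1 (mod 13)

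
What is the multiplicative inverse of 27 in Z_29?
Since 29 is prime, by Fermat 27^(-1) ≡ 27^{27} ≡ 14 mod 29. Verify: 27 × 14 = 378 ≡ 1 mod 29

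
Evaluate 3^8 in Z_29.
By repeated squaring (mod 29): 3^{1}≡3, 3^{2}≡9, 3^{4}≡23, 3^{8}≡7. So 3^{8} ≡ 7 (mod 29)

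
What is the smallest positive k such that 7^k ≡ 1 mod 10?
Powers of 7 mod 10: 7^1≡7, 7^2≡9, 7^3≡3, 7^4≡1. So the order of 7 is 4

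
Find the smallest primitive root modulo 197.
g = 2. Powers: [2, 4, 8, 16, 32, 64, 128, 59, ...] generates all 196 non-zero residues.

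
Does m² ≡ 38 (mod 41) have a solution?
By Euler's criterion: 38^{20} ≡ 40 (mod 41). Since this equals -1 (≡ 40), 38 is not a QR.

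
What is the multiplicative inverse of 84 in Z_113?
Since 113 is prime, by Fermat 84^(-1) ≡ 84^{111} ≡ 74 (mod 113). Verify: 84 × 74 = 6216 ≡ 1 (mod 113)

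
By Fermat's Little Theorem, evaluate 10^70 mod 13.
By Fermat: 10^{12} ≡ 1 mod 13. 70 = 5×12 + 10. So 10^{70} ≡ 10^{10} ≡ 3 mod 13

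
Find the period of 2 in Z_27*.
Powers of 2 mod 27: 2^1≡2, 2^2≡4, 2^3≡8, 2^4≡16, 2^5≡5, 2^6≡10, 2^7≡20, 2^8≡13, 2^9≡26, 2^10≡25, 2^11≡23, 2^12≡19, 2^13≡11, 2^14≡22, 2^15≡17, 2^16≡7, 2^17≡14, 2^18≡1. Order = 18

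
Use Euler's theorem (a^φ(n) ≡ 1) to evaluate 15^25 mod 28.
By Euler: 15^{12} ≡ 1 (mod 28) since gcd(15, 28) = 1. 25 = 2×12 + 1. So 15^{25} ≡ 15^{1} ≡ 15 (mod 28)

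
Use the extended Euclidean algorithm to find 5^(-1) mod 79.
Extended GCD: 5(16) + 79(-1) = 1. So 5^(-1) ≡ 16 (mod 79). Verify: 5 × 16 = 80 ≡ 1 (mod 79)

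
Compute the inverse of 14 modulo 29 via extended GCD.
Extended GCD: 14(-2) + 29(1) = 1. So 14^(-1) ≡ -2 ≡ 27 (mod 29). Verify: 14 × 27 = 378 ≡ 1 (mod 29)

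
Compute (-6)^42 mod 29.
Using Fermat: (-6)^{28} ≡ 1 mod 29. 42 ≡ 14 mod 28. So (-6)^{42} ≡ (-6)^{14} ≡ 1 mod 29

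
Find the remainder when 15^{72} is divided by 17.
By Fermat: 15^{16} ≡ 1 mod 17. 72 = 4×16 + 8. So 15^{72} ≡ 15^{8} ≡ 1 mod 17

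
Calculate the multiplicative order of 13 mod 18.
Powers of 13 mod 18: 13^1≡13, 13^2≡7, 13^3≡1. So the order of 13 is 3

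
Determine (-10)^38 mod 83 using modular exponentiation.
By repeated squaring mod 83: (-10)^{1}≡73, (-10)^{2}≡17, (-10)^{4}≡40, (-10)^{8}≡23, (-10)^{16}≡31, (-10)^{32}≡48. Then (-10)^{38} = (-10)^{32+4+2} ≡ 48 × 40 × 17 ≡ 21 mod 83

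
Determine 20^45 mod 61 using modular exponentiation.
By repeated squaring mod 61: 20^{1}≡20, 20^{2}≡34, 20^{4}≡58, 20^{8}≡9, 20^{16}≡20, 20^{32}≡34. Then 20^{45} = 20^{32+8+4+1} ≡ 34 × 9 × 58 × 20 ≡ 1 mod 61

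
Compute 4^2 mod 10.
4^{2} = 16 ≡ 6 mod 10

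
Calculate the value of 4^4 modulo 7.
4^{4} = 256 ≡ 4 (mod 7)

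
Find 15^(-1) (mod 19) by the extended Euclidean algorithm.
Extended GCD: 15(-5) + 19(4) = 1. So 15^(-1) ≡ -5 ≡ 14 (mod 19). Verify: 15 × 14 = 210 ≡ 1 (mod 19)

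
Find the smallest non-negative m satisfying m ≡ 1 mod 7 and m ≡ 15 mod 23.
M = 7 × 23 = 161. M₁ = 23, y₁ ≡ 4 mod 7. M₂ = 7, y₂ ≡ 10 mod 23. m = 1×23×4 + 15×7×10 ≡ 15 mod 161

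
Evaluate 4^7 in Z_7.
Using Fermat: 4^{6} ≡ 1 (mod 7). 7 ≡ 1 (mod 6). So 4^{7} ≡ 4^{1} ≡ 4 (mod 7)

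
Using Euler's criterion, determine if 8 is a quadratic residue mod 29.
By Euler's criterion: 8^{14} ≡ 28 (mod 29). Since this equals -1 (≡ 28), 8 is not a QR.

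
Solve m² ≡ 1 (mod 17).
The square roots of 1 mod 17 are 1 and 16. Verify: 1² = 1 ≡ 1 (mod 17)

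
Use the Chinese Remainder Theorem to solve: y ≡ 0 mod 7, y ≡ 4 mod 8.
M = 7 × 8 = 56. M₁ = 8, y₁ ≡ 1 mod 7. M₂ = 7, y₂ ≡ 7 mod 8. y = 0×8×1 + 4×7×7 ≡ 28 mod 56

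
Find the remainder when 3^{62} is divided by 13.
By Fermat: 3^{12} ≡ 1 mod 13. 62 = 5×12 + 2. So 3^{62} ≡ 3^{2} ≡ 9 mod 13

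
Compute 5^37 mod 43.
By repeated squaring mod 43: 5^{1}≡5, 5^{2}≡25, 5^{4}≡23, 5^{8}≡13, 5^{16}≡40, 5^{32}≡9. Then 5^{37} = 5^{32+4+1} ≡ 9 × 23 × 5 ≡ 3 mod 43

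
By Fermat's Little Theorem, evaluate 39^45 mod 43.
By Fermat: 39^{42} ≡ 1 (mod 43). So 39^{45} = 39^{42} · 39^{3} ≡ 39^{3} ≡ 22 (mod 43)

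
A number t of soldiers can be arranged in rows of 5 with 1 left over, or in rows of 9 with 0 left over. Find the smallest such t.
M = 5 × 9 = 45. M₁ = 9, y₁ ≡ 4 (mod 5). M₂ = 5, y₂ ≡ 2 (mod 9). t = 1×9×4 + 0×5×2 ≡ 36 (mod 45)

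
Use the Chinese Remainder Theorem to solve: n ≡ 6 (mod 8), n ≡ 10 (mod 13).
M = 8 × 13 = 104. M₁ = 13, y₁ ≡ 5 (mod 8). M₂ = 8, y₂ ≡ 5 (mod 13). n = 6×13×5 + 10×8×5 ≡ 62 (mod 104)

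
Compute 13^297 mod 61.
Using Fermat: 13^{60} ≡ 1 mod 61. 297 ≡ 57 mod 60. So 13^{297} ≡ 13^{57} ≡ 1 mod 61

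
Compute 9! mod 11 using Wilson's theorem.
(10)! = (9)! × (10) ≡ -1 mod 11. So (9)! ≡ -1 × (10)^(-1) ≡ (-1)×(-1) = 1 mod 11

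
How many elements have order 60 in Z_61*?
Number of primitive roots mod 61 = φ(p-1) = φ(60) = 16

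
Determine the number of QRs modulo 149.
For prime 149, there are (p-1)/2 = (149-1)/2 = 74 quadratic residues (excluding 0).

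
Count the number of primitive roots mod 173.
There are φ(173-1) = φ(172) = 84 primitive roots modulo 173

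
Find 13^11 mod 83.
By repeated squaring mod 83: 13^{1}≡13, 13^{2}≡3, 13^{4}≡9, 13^{8}≡81. Then 13^{11} = 13^{8+2+1} ≡ 81 × 3 × 13 ≡ 5 mod 83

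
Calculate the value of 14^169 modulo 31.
Using Fermat: 14^{30} ≡ 1 (mod 31). 169 ≡ 19 (mod 30). So 14^{169} ≡ 14^{19} ≡ 7 (mod 31)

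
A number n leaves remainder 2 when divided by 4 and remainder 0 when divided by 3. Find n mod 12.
M = 4 × 3 = 12. M₁ = 3, y₁ ≡ 3 mod 4. M₂ = 4, y₂ ≡ 1 mod 3. n = 2×3×3 + 0×4×1 ≡ 6 mod 12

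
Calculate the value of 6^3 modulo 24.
6^{3} = 216 ≡ 0 mod 24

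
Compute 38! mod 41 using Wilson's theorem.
(40)! = (38)! × (39) × (40) ≡ -1 mod 41. So (38)! ≡ -1 × [(40)(39)]^(-1) ≡ 20 mod 41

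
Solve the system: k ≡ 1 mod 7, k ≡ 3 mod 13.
M = 7 × 13 = 91. M₁ = 13, y₁ ≡ 6 mod 7. M₂ = 7, y₂ ≡ 2 mod 13. k = 1×13×6 + 3×7×2 ≡ 29 mod 91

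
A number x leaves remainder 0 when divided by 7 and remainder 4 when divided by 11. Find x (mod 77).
M = 7 × 11 = 77. M₁ = 11, y₁ ≡ 2 (mod 7). M₂ = 7, y₂ ≡ 8 (mod 11). x = 0×11×2 + 4×7×8 ≡ 70 (mod 77)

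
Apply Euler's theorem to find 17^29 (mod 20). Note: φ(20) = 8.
By Euler: 17^{8} ≡ 1 (mod 20) since gcd(17, 20) = 1. 29 = 3×8 + 5. So 17^{29} ≡ 17^{5} ≡ 17 (mod 20)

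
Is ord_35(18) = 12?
Powers of 18 mod 35: 18^1≡18, 18^2≡9, 18^3≡22, 18^4≡11, 18^5≡23, 18^6≡29, 18^7≡32, 18^8≡16, 18^9≡8, 18^10≡4, 18^11≡2, 18^12≡1. First k with 18^k≡1 is k=12. Yes, ord_35(18) = 12.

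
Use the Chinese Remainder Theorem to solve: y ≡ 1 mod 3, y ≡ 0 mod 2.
M = 3 × 2 = 6. M₁ = 2, y₁ ≡ 2 mod 3. M₂ = 3, y₂ ≡ 1 mod 2. y = 1×2×2 + 0×3×1 ≡ 4 mod 6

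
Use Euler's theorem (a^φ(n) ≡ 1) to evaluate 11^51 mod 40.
By Euler: 11^{16} ≡ 1 mod 40 since gcd(11, 40) = 1. 51 = 3×16 + 3. So 11^{51} ≡ 11^{3} ≡ 11 mod 40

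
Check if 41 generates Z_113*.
41^{56} ≡ 1 mod 113 and 56 < 112, so ord_113(41) = 56 ≠ 112 and 41 is not a primitive root.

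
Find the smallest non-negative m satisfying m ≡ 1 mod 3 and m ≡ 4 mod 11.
M = 3 × 11 = 33. M₁ = 11, y₁ ≡ 2 mod 3. M₂ = 3, y₂ ≡ 4 mod 11. m = 1×11×2 + 4×3×4 ≡ 4 mod 33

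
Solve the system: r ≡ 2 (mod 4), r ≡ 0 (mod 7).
M = 4 × 7 = 28. M₁ = 7, y₁ ≡ 3 (mod 4). M₂ = 4, y₂ ≡ 2 (mod 7). r = 2×7×3 + 0×4×2 ≡ 14 (mod 28)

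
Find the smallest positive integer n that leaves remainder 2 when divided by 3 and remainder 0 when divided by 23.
M = 3 × 23 = 69. M₁ = 23, y₁ ≡ 2 mod 3. M₂ = 3, y₂ ≡ 8 mod 23. n = 2×23×2 + 0×3×8 ≡ 23 mod 69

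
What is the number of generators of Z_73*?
A prime p has φ(p-1) primitive roots; here φ(72) = 24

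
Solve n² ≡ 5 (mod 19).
The square roots of 5 mod 19 are 9 and 10. Verify: 9² = 81 ≡ 5 (mod 19)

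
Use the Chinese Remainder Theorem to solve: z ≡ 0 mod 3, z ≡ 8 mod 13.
M = 3 × 13 = 39. M₁ = 13, y₁ ≡ 1 mod 3. M₂ = 3, y₂ ≡ 9 mod 13. z = 0×13×1 + 8×3×9 ≡ 21 mod 39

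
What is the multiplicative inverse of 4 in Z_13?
Since 13 is prime, by Fermat 4^(-1) ≡ 4^{11} ≡ 10 mod 13. Verify: 4 × 10 = 40 ≡ 1 mod 13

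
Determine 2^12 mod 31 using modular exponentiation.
By repeated squaring mod 31: 2^{1}≡2, 2^{2}≡4, 2^{4}≡16, 2^{8}≡8. Then 2^{12} = 2^{8+4} ≡ 8 × 16 ≡ 4 mod 31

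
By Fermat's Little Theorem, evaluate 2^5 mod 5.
By Fermat: 2^{4} ≡ 1 mod 5. So 2^{5} = 2^{4} · 2^{1} ≡ 2^{1} ≡ 2 mod 5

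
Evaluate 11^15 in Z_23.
By repeated squaring mod 23: 11^{1}≡11, 11^{2}≡6, 11^{4}≡13, 11^{8}≡8. Then 11^{15} = 11^{8+4+2+1} ≡ 8 × 13 × 6 × 11 ≡ 10 mod 23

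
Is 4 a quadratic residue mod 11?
By Euler's criterion: 4^{5} ≡ 1 (mod 11). Since this equals 1, 4 is a QR.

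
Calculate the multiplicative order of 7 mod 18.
Powers of 7 mod 18: 7^1≡7, 7^2≡13, 7^3≡1. ord_18(7) = 3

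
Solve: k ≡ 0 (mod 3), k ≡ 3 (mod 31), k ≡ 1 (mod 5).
M = 3 × 31 × 5 = 465. M₁ = 155, y₁ ≡ 2 (mod 3). M₂ = 15, y₂ ≡ 29 (mod 31). M₃ = 93, y₃ ≡ 2 (mod 5). k = 0×155×2 + 3×15×29 + 1×93×2 ≡ 96 (mod 465)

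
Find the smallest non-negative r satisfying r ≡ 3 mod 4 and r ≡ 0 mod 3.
M = 4 × 3 = 12. M₁ = 3, y₁ ≡ 3 mod 4. M₂ = 4, y₂ ≡ 1 mod 3. r = 3×3×3 + 0×4×1 ≡ 3 mod 12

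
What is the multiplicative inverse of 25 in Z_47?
Since 47 is prime, by Fermat 25^(-1) ≡ 25^{45} ≡ 32 mod 47. Verify: 25 × 32 = 800 ≡ 1 mod 47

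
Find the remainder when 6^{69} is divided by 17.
By Fermat: 6^{16} ≡ 1 mod 17. 69 = 4×16 + 5. So 6^{69} ≡ 6^{5} ≡ 7 mod 17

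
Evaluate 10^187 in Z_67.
Using Fermat: 10^{66} ≡ 1 mod 67. 187 ≡ 55 mod 66. So 10^{187} ≡ 10^{55} ≡ 37 mod 67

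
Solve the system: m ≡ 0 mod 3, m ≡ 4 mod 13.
M = 3 × 13 = 39. M₁ = 13, y₁ ≡ 1 mod 3. M₂ = 3, y₂ ≡ 9 mod 13. m = 0×13×1 + 4×3×9 ≡ 30 mod 39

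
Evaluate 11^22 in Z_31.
By repeated squaring (mod 31): 11^{1}≡11, 11^{2}≡28, 11^{4}≡9, 11^{8}≡19, 11^{16}≡20. Then 11^{22} = 11^{16+4+2} ≡ 20 × 9 × 28 ≡ 18 (mod 31)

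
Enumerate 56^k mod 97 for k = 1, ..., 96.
56^1, 56^2, ..., 56^{96} mod 97: [56, 32, 46, 54, 17, 79, 59, 6, 45, 95, 82, 33, 5, 86, 63, 36, 76, 85, 7, 4, 30, 31, 87, 22, 68, 25, 42, 24, 83, 89, 37, 35, 20, 53, 58, 47, 13, 49, 28, 16, 23, 27, 57, 88, 78, 3, 71, 96, 41, 65, 51, 43, 80, 18, 38, 91, 52, 2, 15, 64, 92, 11, 34, 61, 21, 12, 90, 93, 67, 66, 10, 75, 29, 72, 55, 73, 14, 8, 60, 62, 77, 44, 39, 50, 84, 48, 69, 81, 74, 70, 40, 9, 19, 94, 26, 1]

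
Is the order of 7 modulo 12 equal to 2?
Powers of 7 mod 12: 7^1≡7, 7^2≡1. First k with 7^k≡1 is k=2. Yes, ord_12(7) = 2.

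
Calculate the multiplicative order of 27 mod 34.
Powers of 27 mod 34: 27^1≡27, 27^2≡15, 27^3≡31, 27^4≡21, 27^5≡23, 27^6≡9, 27^7≡5, 27^8≡33, 27^9≡7, 27^10≡19, 27^11≡3, 27^12≡13, 27^13≡11, 27^14≡25, 27^15≡29, 27^16≡1. Order = 16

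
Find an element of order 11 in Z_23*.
2 has order 11 mod 23 since 2^{11} ≡ 1 mod 23 and no smaller power works.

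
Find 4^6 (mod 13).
By repeated squaring (mod 13): 4^{1}≡4, 4^{2}≡3, 4^{4}≡9. Then 4^{6} = 4^{4+2} ≡ 9 × 3 ≡ 1 (mod 13)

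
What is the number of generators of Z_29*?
Number of primitive roots mod 29 = φ(p-1) = φ(28) = 12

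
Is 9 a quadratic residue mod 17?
By Euler's criterion: 9^{8} ≡ 1 (mod 17). Since this equals 1, 9 is a QR.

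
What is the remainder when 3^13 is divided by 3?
By repeated squaring (mod 3): 3^{1}≡0, 3^{2}≡0, 3^{4}≡0, 3^{8}≡0. Then 3^{13} = 3^{8+4+1} ≡ 0 × 0 × 0 ≡ 0 (mod 3)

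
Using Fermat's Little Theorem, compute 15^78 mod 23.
By Fermat: 15^{22} ≡ 1 mod 23. 78 = 3×22 + 12. So 15^{78} ≡ 15^{12} ≡ 8 mod 23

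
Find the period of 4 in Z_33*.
Powers of 4 mod 33: 4^1≡4, 4^2≡16, 4^3≡31, 4^4≡25, 4^5≡1. So the order of 4 is 5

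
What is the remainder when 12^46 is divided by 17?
Using Fermat: 12^{16} ≡ 1 mod 17. 46 ≡ 14 mod 16. So 12^{46} ≡ 12^{14} ≡ 15 mod 17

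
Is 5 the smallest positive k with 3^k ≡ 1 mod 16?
Powers of 3 mod 16: 3^1≡3, 3^2≡9, 3^3≡11, 3^4≡1. Already 3^4≡1, so the order is 4 < 5. No, the actual order is 4.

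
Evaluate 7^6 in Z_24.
By repeated squaring mod 24: 7^{1}≡7, 7^{2}≡1, 7^{4}≡1. Then 7^{6} = 7^{4+2} ≡ 1 × 1 ≡ 1 mod 24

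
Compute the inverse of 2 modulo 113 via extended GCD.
Extended GCD: 2(-56) + 113(1) = 1. So 2^(-1) ≡ -56 ≡ 57 mod 113. Verify: 2 × 57 = 114 ≡ 1 mod 113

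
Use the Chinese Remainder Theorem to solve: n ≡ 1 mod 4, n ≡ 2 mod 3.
M = 4 × 3 = 12. M₁ = 3, y₁ ≡ 3 mod 4. M₂ = 4, y₂ ≡ 1 mod 3. n = 1×3×3 + 2×4×1 ≡ 5 mod 12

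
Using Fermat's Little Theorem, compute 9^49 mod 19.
By Fermat: 9^{18} ≡ 1 (mod 19). 49 = 2×18 + 13. So 9^{49} ≡ 9^{13} ≡ 6 (mod 19)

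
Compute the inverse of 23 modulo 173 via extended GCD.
Extended GCD: 23(-15) + 173(2) = 1. So 23^(-1) ≡ -15 ≡ 158 (mod 173). Verify: 23 × 158 = 3634 ≡ 1 (mod 173)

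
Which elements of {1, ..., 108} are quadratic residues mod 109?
QRs mod 109: {1, 3, 4, 5, 7, 9, 12, 15, 16, 20, 21, 22, 25, 26, 27, 28, 29, 31, 34, 35, 36, 38, 43, 45, 46, 48, 49, 60, 61, 63, 64, 66, 71, 73, 74, 75, 78, 80, 81, 82, 83, 84, 87, 88, 89, 93, 94, 97, 100, 102, 104, 105, 106, 108}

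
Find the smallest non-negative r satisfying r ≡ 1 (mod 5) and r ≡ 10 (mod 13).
M = 5 × 13 = 65. M₁ = 13, y₁ ≡ 2 (mod 5). M₂ = 5, y₂ ≡ 8 (mod 13). r = 1×13×2 + 10×5×8 ≡ 36 (mod 65)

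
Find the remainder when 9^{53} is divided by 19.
By Fermat: 9^{18} ≡ 1 mod 19. 53 = 2×18 + 17. So 9^{53} ≡ 9^{17} ≡ 17 mod 19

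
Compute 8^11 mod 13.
By repeated squaring (mod 13): 8^{1}≡8, 8^{2}≡12, 8^{4}≡1, 8^{8}≡1. Then 8^{11} = 8^{8+2+1} ≡ 1 × 12 × 8 ≡ 5 (mod 13)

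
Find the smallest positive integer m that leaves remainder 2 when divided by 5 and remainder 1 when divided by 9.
M = 5 × 9 = 45. M₁ = 9, y₁ ≡ 4 mod 5. M₂ = 5, y₂ ≡ 2 mod 9. m = 2×9×4 + 1×5×2 ≡ 37 mod 45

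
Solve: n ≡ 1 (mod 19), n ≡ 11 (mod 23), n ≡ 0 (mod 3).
M = 19 × 23 × 3 = 1311. M₁ = 69, y₁ ≡ 8 (mod 19). M₂ = 57, y₂ ≡ 21 (mod 23). M₃ = 437, y₃ ≡ 2 (mod 3). n = 1×69×8 + 11×57×21 + 0×437×2 ≡ 609 (mod 1311)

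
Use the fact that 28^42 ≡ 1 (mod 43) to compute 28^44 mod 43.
By Fermat: 28^{42} ≡ 1 (mod 43). So 28^{44} = 28^{42} · 28^{2} ≡ 28^{2} ≡ 10 (mod 43)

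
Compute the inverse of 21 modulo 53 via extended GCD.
Extended GCD: 21(-5) + 53(2) = 1. So 21^(-1) ≡ -5 ≡ 48 (mod 53). Verify: 21 × 48 = 1008 ≡ 1 (mod 53)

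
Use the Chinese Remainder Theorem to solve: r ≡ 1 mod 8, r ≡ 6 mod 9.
M = 8 × 9 = 72. M₁ = 9, y₁ ≡ 1 mod 8. M₂ = 8, y₂ ≡ 8 mod 9. r = 1×9×1 + 6×8×8 ≡ 33 mod 72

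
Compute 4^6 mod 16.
By repeated squaring (mod 16): 4^{1}≡4, 4^{2}≡0, 4^{4}≡0. Then 4^{6} = 4^{4+2} ≡ 0 × 0 ≡ 0 (mod 16)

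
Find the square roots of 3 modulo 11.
The square roots of 3 mod 11 are 5 and 6. Verify: 5² = 25 ≡ 3 (mod 11)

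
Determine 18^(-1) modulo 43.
Since 43 is prime, by Fermat 18^(-1) ≡ 18^{41} ≡ 12 (mod 43). Verify: 18 × 12 = 216 ≡ 1 (mod 43)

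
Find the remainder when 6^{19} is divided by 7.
By Fermat: 6^{6} ≡ 1 (mod 7). 19 = 3×6 + 1. So 6^{19} ≡ 6^{1} ≡ 6 (mod 7)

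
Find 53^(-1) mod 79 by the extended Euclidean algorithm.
Extended GCD: 53(3) + 79(-2) = 1. So 53^(-1) ≡ 3 mod 79. Verify: 53 × 3 = 159 ≡ 1 mod 79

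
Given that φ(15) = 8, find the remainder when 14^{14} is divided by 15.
By Euler: 14^{8} ≡ 1 (mod 15) since gcd(14, 15) = 1. 14 = 1×8 + 6. So 14^{14} ≡ 14^{6} ≡ 1 (mod 15)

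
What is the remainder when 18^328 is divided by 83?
Using Fermat: 18^{82} ≡ 1 mod 83. 328 ≡ 0 mod 82. So 18^{328} ≡ 18^{0} ≡ 1 mod 83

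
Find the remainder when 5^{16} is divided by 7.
By Fermat: 5^{6} ≡ 1 (mod 7). 16 = 2×6 + 4. So 5^{16} ≡ 5^{4} ≡ 2 (mod 7)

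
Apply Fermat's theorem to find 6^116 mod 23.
By Fermat: 6^{22} ≡ 1 mod 23. 116 = 5×22 + 6. So 6^{116} ≡ 6^{6} ≡ 12 mod 23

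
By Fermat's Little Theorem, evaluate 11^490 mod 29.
By Fermat: 11^{28} ≡ 1 (mod 29). 490 ≡ 14 (mod 28). So 11^{490} ≡ 11^{14} ≡ 28 (mod 29)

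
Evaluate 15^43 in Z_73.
By repeated squaring mod 73: 15^{1}≡15, 15^{2}≡6, 15^{4}≡36, 15^{8}≡55, 15^{16}≡32, 15^{32}≡2. Then 15^{43} = 15^{32+8+2+1} ≡ 2 × 55 × 6 × 15 ≡ 45 mod 73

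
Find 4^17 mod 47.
By repeated squaring mod 47: 4^{1}≡4, 4^{2}≡16, 4^{4}≡21, 4^{8}≡18, 4^{16}≡42. Then 4^{17} = 4^{16+1} ≡ 42 × 4 ≡ 27 mod 47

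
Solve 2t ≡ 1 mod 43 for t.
Since 43 is prime, by Fermat 2^(-1) ≡ 2^{41} ≡ 22 mod 43. Verify: 2 × 22 = 44 ≡ 1 mod 43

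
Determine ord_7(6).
Powers of 6 mod 7: 6^1≡6, 6^2≡1. ord_7(6) = 2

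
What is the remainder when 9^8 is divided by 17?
By repeated squaring mod 17: 9^{1}≡9, 9^{2}≡13, 9^{4}≡16, 9^{8}≡1. So 9^{8} ≡ 1 mod 17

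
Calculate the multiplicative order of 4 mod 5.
Powers of 4 mod 5: 4^1≡4, 4^2≡1. So the order of 4 is 2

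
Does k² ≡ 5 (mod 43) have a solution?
By Euler's criterion: 5^{21} ≡ 42 (mod 43). Since this equals -1 (≡ 42), 5 is not a QR.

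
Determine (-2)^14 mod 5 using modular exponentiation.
Using Fermat: (-2)^{4} ≡ 1 (mod 5). 14 ≡ 2 (mod 4). So (-2)^{14} ≡ (-2)^{2} ≡ 4 (mod 5)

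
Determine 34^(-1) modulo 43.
Since 43 is prime, by Fermat 34^(-1) ≡ 34^{41} ≡ 19 mod 43. Verify: 34 × 19 = 646 ≡ 1 mod 43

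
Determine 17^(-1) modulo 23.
Since 23 is prime, by Fermat 17^(-1) ≡ 17^{21} ≡ 19 (mod 23). Verify: 17 × 19 = 323 ≡ 1 (mod 23)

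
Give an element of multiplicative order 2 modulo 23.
22 has order 2 mod 23 since 22^{2} ≡ 1 (mod 23) and no smaller power works.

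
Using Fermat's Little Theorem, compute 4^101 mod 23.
By Fermat: 4^{22} ≡ 1 mod 23. 101 = 4×22 + 13. So 4^{101} ≡ 4^{13} ≡ 16 mod 23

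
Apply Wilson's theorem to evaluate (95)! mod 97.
(96)! = (95)! × (96) ≡ -1 (mod 97). So (95)! ≡ -1 × (96)^(-1) ≡ (-1)×(-1) = 1 (mod 97)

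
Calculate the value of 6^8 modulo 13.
By repeated squaring mod 13: 6^{1}≡6, 6^{2}≡10, 6^{4}≡9, 6^{8}≡3. So 6^{8} ≡ 3 mod 13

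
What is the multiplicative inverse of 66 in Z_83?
Since 83 is prime, by Fermat 66^(-1) ≡ 66^{81} ≡ 39 (mod 83). Verify: 66 × 39 = 2574 ≡ 1 (mod 83)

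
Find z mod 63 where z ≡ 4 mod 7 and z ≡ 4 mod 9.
M = 7 × 9 = 63. M₁ = 9, y₁ ≡ 4 mod 7. M₂ = 7, y₂ ≡ 4 mod 9. z = 4×9×4 + 4×7×4 ≡ 4 mod 63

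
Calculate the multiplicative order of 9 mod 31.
Powers of 9 mod 31: 9^1≡9, 9^2≡19, 9^3≡16, 9^4≡20, 9^5≡25, 9^6≡8, 9^7≡10, 9^8≡28, 9^9≡4, 9^10≡5, 9^11≡14, 9^12≡2, 9^13≡18, 9^14≡7, 9^15≡1. ord_31(9) = 15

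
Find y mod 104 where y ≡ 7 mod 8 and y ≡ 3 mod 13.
M = 8 × 13 = 104. M₁ = 13, y₁ ≡ 5 mod 8. M₂ = 8, y₂ ≡ 5 mod 13. y = 7×13×5 + 3×8×5 ≡ 55 mod 104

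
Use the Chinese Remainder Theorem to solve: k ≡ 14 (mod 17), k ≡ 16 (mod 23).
M = 17 × 23 = 391. M₁ = 23, y₁ ≡ 3 (mod 17). M₂ = 17, y₂ ≡ 19 (mod 23). k = 14×23×3 + 16×17×19 ≡ 269 (mod 391)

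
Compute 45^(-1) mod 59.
Since 59 is prime, by Fermat 45^(-1) ≡ 45^{57} ≡ 21 mod 59. Verify: 45 × 21 = 945 ≡ 1 mod 59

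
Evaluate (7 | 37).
(7/37) = 7^{18} mod 37 = 1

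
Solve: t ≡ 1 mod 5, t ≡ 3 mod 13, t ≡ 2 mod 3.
M = 5 × 13 × 3 = 195. M₁ = 39, y₁ ≡ 4 mod 5. M₂ = 15, y₂ ≡ 7 mod 13. M₃ = 65, y₃ ≡ 2 mod 3. t = 1×39×4 + 3×15×7 + 2×65×2 ≡ 146 mod 195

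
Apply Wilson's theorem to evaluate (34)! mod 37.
(36)! = (34)! × (35) × (36) ≡ -1 (mod 37). So (34)! ≡ -1 × [(36)(35)]^(-1) ≡ 18 (mod 37)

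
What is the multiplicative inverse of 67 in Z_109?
Since 109 is prime, by Fermat 67^(-1) ≡ 67^{107} ≡ 96 mod 109. Verify: 67 × 96 = 6432 ≡ 1 mod 109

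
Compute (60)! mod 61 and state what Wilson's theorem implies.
(60)! mod 61 = 60. Since this equals -1 (mod 61), Wilson confirms 61 is prime.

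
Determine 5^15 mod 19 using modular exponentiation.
By repeated squaring (mod 19): 5^{1}≡5, 5^{2}≡6, 5^{4}≡17, 5^{8}≡4. Then 5^{15} = 5^{8+4+2+1} ≡ 4 × 17 × 6 × 5 ≡ 7 (mod 19)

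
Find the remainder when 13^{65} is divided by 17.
By Fermat: 13^{16} ≡ 1 mod 17. 65 = 4×16 + 1. So 13^{65} ≡ 13^{1} ≡ 13 mod 17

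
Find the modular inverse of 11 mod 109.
Since 109 is prime, by Fermat 11^(-1) ≡ 11^{107} ≡ 10 (mod 109). Verify: 11 × 10 = 110 ≡ 1 (mod 109)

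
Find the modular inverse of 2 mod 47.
Since 47 is prime, by Fermat 2^(-1) ≡ 2^{45} ≡ 24 (mod 47). Verify: 2 × 24 = 48 ≡ 1 (mod 47)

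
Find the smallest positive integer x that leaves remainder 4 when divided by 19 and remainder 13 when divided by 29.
M = 19 × 29 = 551. M₁ = 29, y₁ ≡ 2 mod 19. M₂ = 19, y₂ ≡ 26 mod 29. x = 4×29×2 + 13×19×26 ≡ 42 mod 551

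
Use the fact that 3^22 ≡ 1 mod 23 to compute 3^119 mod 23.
By Fermat: 3^{22} ≡ 1 mod 23. 119 = 5×22 + 9. So 3^{119} ≡ 3^{9} ≡ 18 mod 23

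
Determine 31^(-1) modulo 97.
Since 97 is prime, by Fermat 31^(-1) ≡ 31^{95} ≡ 72 (mod 97). Verify: 31 × 72 = 2232 ≡ 1 (mod 97)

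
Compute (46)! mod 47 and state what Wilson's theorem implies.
(46)! mod 47 = 46. Since this equals -1 (mod 47), Wilson confirms 47 is prime.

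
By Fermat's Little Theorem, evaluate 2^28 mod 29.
By Fermat's Little Theorem, 2^{28} ≡ 1 mod 29 since 29 is prime and gcd(2, 29) = 1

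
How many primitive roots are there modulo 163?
Number of primitive roots mod 163 = φ(p-1) = φ(162) = 54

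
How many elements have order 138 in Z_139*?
Number of primitive roots mod 139 = φ(p-1) = φ(138) = 44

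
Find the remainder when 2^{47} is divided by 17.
By Fermat: 2^{16} ≡ 1 (mod 17). 47 = 2×16 + 15. So 2^{47} ≡ 2^{15} ≡ 9 (mod 17)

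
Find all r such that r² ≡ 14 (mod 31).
The square roots of 14 mod 31 are 18 and 13. Verify: 18² = 324 ≡ 14 (mod 31)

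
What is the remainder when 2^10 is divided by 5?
Using Fermat: 2^{4} ≡ 1 (mod 5). 10 ≡ 2 (mod 4). So 2^{10} ≡ 2^{2} ≡ 4 (mod 5)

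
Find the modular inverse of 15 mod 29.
Since 29 is prime, by Fermat 15^(-1) ≡ 15^{27} ≡ 2 (mod 29). Verify: 15 × 2 = 30 ≡ 1 (mod 29)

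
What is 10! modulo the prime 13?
(12)! = (10)! × (11) × (12) ≡ -1 mod 13. So (10)! ≡ -1 × [(12)(11)]^(-1) ≡ 6 mod 13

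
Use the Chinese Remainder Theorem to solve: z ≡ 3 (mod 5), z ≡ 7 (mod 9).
M = 5 × 9 = 45. M₁ = 9, y₁ ≡ 4 (mod 5). M₂ = 5, y₂ ≡ 2 (mod 9). z = 3×9×4 + 7×5×2 ≡ 43 (mod 45)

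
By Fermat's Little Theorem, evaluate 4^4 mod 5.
By Fermat's Little Theorem, 4^{4} ≡ 1 (mod 5) since 5 is prime and gcd(4, 5) = 1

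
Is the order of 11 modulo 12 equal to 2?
Powers of 11 mod 12: 11^1≡11, 11^2≡1. First k with 11^k≡1 is k=2. Yes, ord_12(11) = 2.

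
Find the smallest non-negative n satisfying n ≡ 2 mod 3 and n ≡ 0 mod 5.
M = 3 × 5 = 15. M₁ = 5, y₁ ≡ 2 mod 3. M₂ = 3, y₂ ≡ 2 mod 5. n = 2×5×2 + 0×3×2 ≡ 5 mod 15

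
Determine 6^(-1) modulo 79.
Since 79 is prime, by Fermat 6^(-1) ≡ 6^{77} ≡ 66 (mod 79). Verify: 6 × 66 = 396 ≡ 1 (mod 79)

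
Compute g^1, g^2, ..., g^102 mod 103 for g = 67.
67^1, 67^2, ..., 67^{102} mod 103: [67, 60, 3, 98, 77, 9, 88, 25, 27, 58, 75, 81, 71, 19, 37, 7, 57, 8, 21, 68, 24, 63, 101, 72, 86, 97, 10, 52, 85, 30, 53, 49, 90, 56, 44, 64, 65, 29, 89, 92, 87, 61, 70, 55, 80, 4, 62, 34, 12, 83, 102, 36, 43, 100, 5, 26, 94, 15, 78, 76, 45, 28, 22, 32, 84, 66, 96, 46, 95, 82, 35, 79, 40, 2, 31, 17, 6, 93, 51, 18, 73, 50, 54, 13, 47, 59, 39, 38, 74, 14, 11, 16, 42, 33, 48, 23, 99, 41, 69, 91, 20, 1]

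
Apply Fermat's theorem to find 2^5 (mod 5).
By Fermat: 2^{4} ≡ 1 (mod 5). So 2^{5} = 2^{4} · 2^{1} ≡ 2^{1} ≡ 2 (mod 5)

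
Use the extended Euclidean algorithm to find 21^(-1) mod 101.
Extended GCD: 21(-24) + 101(5) = 1. So 21^(-1) ≡ -24 ≡ 77 (mod 101). Verify: 21 × 77 = 1617 ≡ 1 (mod 101)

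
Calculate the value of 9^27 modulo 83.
By repeated squaring mod 83: 9^{1}≡9, 9^{2}≡81, 9^{4}≡4, 9^{8}≡16, 9^{16}≡7. Then 9^{27} = 9^{16+8+2+1} ≡ 7 × 16 × 81 × 9 ≡ 59 mod 83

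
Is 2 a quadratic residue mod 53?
By Euler's criterion: 2^{26} ≡ 52 mod 53. Since this equals -1 (≡ 52), 2 is not a QR.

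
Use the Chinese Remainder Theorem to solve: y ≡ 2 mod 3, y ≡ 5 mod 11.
M = 3 × 11 = 33. M₁ = 11, y₁ ≡ 2 mod 3. M₂ = 3, y₂ ≡ 4 mod 11. y = 2×11×2 + 5×3×4 ≡ 5 mod 33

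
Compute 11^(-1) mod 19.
Since 19 is prime, by Fermat 11^(-1) ≡ 11^{17} ≡ 7 mod 19. Verify: 11 × 7 = 77 ≡ 1 mod 19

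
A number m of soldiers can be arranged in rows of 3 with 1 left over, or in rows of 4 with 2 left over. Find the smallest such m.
M = 3 × 4 = 12. M₁ = 4, y₁ ≡ 1 (mod 3). M₂ = 3, y₂ ≡ 3 (mod 4). m = 1×4×1 + 2×3×3 ≡ 10 (mod 12)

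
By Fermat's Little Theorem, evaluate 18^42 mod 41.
By Fermat: 18^{40} ≡ 1 mod 41. So 18^{42} = 18^{40} · 18^{2} ≡ 18^{2} ≡ 37 mod 41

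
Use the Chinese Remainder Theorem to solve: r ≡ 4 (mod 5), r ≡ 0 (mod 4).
M = 5 × 4 = 20. M₁ = 4, y₁ ≡ 4 (mod 5). M₂ = 5, y₂ ≡ 1 (mod 4). r = 4×4×4 + 0×5×1 ≡ 4 (mod 20)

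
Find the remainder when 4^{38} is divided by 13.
By Fermat: 4^{12} ≡ 1 (mod 13). 38 = 3×12 + 2. So 4^{38} ≡ 4^{2} ≡ 3 (mod 13)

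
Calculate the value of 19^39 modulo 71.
By repeated squaring mod 71: 19^{1}≡19, 19^{2}≡6, 19^{4}≡36, 19^{8}≡18, 19^{16}≡40, 19^{32}≡38. Then 19^{39} = 19^{32+4+2+1} ≡ 38 × 36 × 6 × 19 ≡ 36 mod 71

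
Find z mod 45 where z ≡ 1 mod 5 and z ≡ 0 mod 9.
M = 5 × 9 = 45. M₁ = 9, y₁ ≡ 4 mod 5. M₂ = 5, y₂ ≡ 2 mod 9. z = 1×9×4 + 0×5×2 ≡ 36 mod 45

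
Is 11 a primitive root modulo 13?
ord_13(11) divides 12. For each prime q|12: 11^{6}≡12, 11^{4}≡3, none ≡ 1. So 11 has order 12 and is a primitive root mod 13.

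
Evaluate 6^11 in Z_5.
Using Fermat: 6^{4} ≡ 1 (mod 5). 11 ≡ 3 (mod 4). So 6^{11} ≡ 6^{3} ≡ 1 (mod 5)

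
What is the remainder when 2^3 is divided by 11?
2^{3} = 8 ≡ 8 (mod 11)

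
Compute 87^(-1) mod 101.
Since 101 is prime, by Fermat 87^(-1) ≡ 87^{99} ≡ 36 mod 101. Verify: 87 × 36 = 3132 ≡ 1 mod 101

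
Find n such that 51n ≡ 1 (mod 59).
Since 59 is prime, by Fermat 51^(-1) ≡ 51^{57} ≡ 22 (mod 59). Verify: 51 × 22 = 1122 ≡ 1 (mod 59)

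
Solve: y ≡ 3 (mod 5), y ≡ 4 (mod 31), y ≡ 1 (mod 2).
M = 5 × 31 × 2 = 310. M₁ = 62, y₁ ≡ 3 (mod 5). M₂ = 10, y₂ ≡ 28 (mod 31). M₃ = 155, y₃ ≡ 1 (mod 2). y = 3×62×3 + 4×10×28 + 1×155×1 ≡ 283 (mod 310)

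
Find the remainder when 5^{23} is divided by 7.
By Fermat: 5^{6} ≡ 1 mod 7. 23 = 3×6 + 5. So 5^{23} ≡ 5^{5} ≡ 3 mod 7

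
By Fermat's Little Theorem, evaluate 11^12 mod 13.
By Fermat's Little Theorem, 11^{12} ≡ 1 (mod 13) since 13 is prime and gcd(11, 13) = 1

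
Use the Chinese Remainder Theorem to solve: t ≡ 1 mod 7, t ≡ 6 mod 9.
M = 7 × 9 = 63. M₁ = 9, y₁ ≡ 4 mod 7. M₂ = 7, y₂ ≡ 4 mod 9. t = 1×9×4 + 6×7×4 ≡ 15 mod 63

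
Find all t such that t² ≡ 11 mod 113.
The square roots of 11 mod 113 are 89 and 24. Verify: 89² = 7921 ≡ 11 mod 113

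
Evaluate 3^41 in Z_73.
By repeated squaring (mod 73): 3^{1}≡3, 3^{2}≡9, 3^{4}≡8, 3^{8}≡64, 3^{16}≡8, 3^{32}≡64. Then 3^{41} = 3^{32+8+1} ≡ 64 × 64 × 3 ≡ 24 (mod 73)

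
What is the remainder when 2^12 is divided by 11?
Using Fermat: 2^{10} ≡ 1 mod 11. 12 ≡ 2 mod 10. So 2^{12} ≡ 2^{2} ≡ 4 mod 11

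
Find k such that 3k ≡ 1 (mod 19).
Since 19 is prime, by Fermat 3^(-1) ≡ 3^{17} ≡ 13 (mod 19). Verify: 3 × 13 = 39 ≡ 1 (mod 19)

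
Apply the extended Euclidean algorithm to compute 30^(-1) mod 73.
Extended GCD: 30(-17) + 73(7) = 1. So 30^(-1) ≡ -17 ≡ 56 (mod 73). Verify: 30 × 56 = 1680 ≡ 1 (mod 73)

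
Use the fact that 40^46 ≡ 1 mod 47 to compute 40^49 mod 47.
By Fermat: 40^{46} ≡ 1 mod 47. So 40^{49} = 40^{46} · 40^{3} ≡ 40^{3} ≡ 33 mod 47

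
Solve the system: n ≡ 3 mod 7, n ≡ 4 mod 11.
M = 7 × 11 = 77. M₁ = 11, y₁ ≡ 2 mod 7. M₂ = 7, y₂ ≡ 8 mod 11. n = 3×11×2 + 4×7×8 ≡ 59 mod 77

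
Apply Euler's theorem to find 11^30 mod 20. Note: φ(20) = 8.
By Euler: 11^{8} ≡ 1 mod 20 since gcd(11, 20) = 1. 30 = 3×8 + 6. So 11^{30} ≡ 11^{6} ≡ 1 mod 20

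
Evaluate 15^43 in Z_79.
By repeated squaring mod 79: 15^{1}≡15, 15^{2}≡67, 15^{4}≡65, 15^{8}≡38, 15^{16}≡22, 15^{32}≡10. Then 15^{43} = 15^{32+8+2+1} ≡ 10 × 38 × 67 × 15 ≡ 14 mod 79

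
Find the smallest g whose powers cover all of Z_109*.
g = 6. For each prime q|108: 6^{54}≡108, 6^{36}≡63, none ≡ 1, so ord_109(6) = 108 and 6 is a primitive root.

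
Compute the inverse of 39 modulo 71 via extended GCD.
Extended GCD: 39(-20) + 71(11) = 1. So 39^(-1) ≡ -20 ≡ 51 (mod 71). Verify: 39 × 51 = 1989 ≡ 1 (mod 71)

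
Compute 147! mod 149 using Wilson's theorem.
(148)! = (147)! × (148) ≡ -1 mod 149. So (147)! ≡ -1 × (148)^(-1) ≡ (-1)×(-1) = 1 mod 149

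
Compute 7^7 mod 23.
By repeated squaring mod 23: 7^{1}≡7, 7^{2}≡3, 7^{4}≡9. Then 7^{7} = 7^{4+2+1} ≡ 9 × 3 × 7 ≡ 5 mod 23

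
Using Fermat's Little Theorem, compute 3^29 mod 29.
By Fermat: 3^{28} ≡ 1 mod 29. So 3^{29} = 3^{28} · 3^{1} ≡ 3^{1} ≡ 3 mod 29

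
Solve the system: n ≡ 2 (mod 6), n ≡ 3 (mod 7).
M = 6 × 7 = 42. M₁ = 7, y₁ ≡ 1 (mod 6). M₂ = 6, y₂ ≡ 6 (mod 7). n = 2×7×1 + 3×6×6 ≡ 38 (mod 42)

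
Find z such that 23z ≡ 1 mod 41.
Since 41 is prime, by Fermat 23^(-1) ≡ 23^{39} ≡ 25 mod 41. Verify: 23 × 25 = 575 ≡ 1 mod 41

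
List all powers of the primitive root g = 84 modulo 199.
84^1, 84^2, ..., 84^{198} mod 199: [84, 91, 82, 122, 99, 157, 54, 158, 138, 50, 21, 172, 120, 130, 174, 89, 113, 139, 134, 112, 55, 43, 30, 132, 143, 72, 78, 184, 133, 28, 163, 160, 107, 33, 185, 18, 119, 46, 83, 7, 190, 40, 176, 58, 96, 104, 179, 111, 170, 151, 147, 10, 44, 114, 24, 26, 194, 177, 142, 187, 186, 102, 11, 128, 6, 106, 148, 94, 135, 196, 146, 125, 152, 32, 101, 126, 37, 123, 183, 49, 136, 81, 38, 8, 75, 131, 59, 180, 195, 62, 34, 70, 109, 2, 168, 182, 164, 45, 198, 115, 108, 117, 77, 100, 42, 145, 41, 61, 149, 178, 27, 79, 69, 25, 110, 86, 60, 65, 87, 144, 156, 169, 67, 56, 127, 121, 15, 66, 171, 36, 39, 92, 166, 14, 181, 80, 153, 116, 192, 9, 159, 23, 141, 103, 95, 20, 88, 29, 48, 52, 189, 155, 85, 175, 173, 5, 22, 57, 12, 13, 97, 188, 71, 193, 93, 51, 105, 64, 3, 53, 74, 47, 167, 98, 73, 162, 76, 16, 150, 63, 118, 161, 191, 124, 68, 140, 19, 4, 137, 165, 129, 90, 197, 31, 17, 35, 154, 1]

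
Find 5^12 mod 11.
Using Fermat: 5^{10} ≡ 1 mod 11. 12 ≡ 2 mod 10. So 5^{12} ≡ 5^{2} ≡ 3 mod 11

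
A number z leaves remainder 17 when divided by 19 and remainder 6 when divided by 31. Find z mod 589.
M = 19 × 31 = 589. M₁ = 31, y₁ ≡ 8 mod 19. M₂ = 19, y₂ ≡ 18 mod 31. z = 17×31×8 + 6×19×18 ≡ 378 mod 589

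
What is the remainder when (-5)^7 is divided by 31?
By repeated squaring mod 31: (-5)^{1}≡26, (-5)^{2}≡25, (-5)^{4}≡5. Then (-5)^{7} = (-5)^{4+2+1} ≡ 5 × 25 × 26 ≡ 26 mod 31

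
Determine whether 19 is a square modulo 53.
By Euler's criterion: 19^{26} ≡ 52 (mod 53). Since this equals -1 (≡ 52), 19 is not a QR.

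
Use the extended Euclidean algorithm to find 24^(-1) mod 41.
Extended GCD: 24(12) + 41(-7) = 1. So 24^(-1) ≡ 12 (mod 41). Verify: 24 × 12 = 288 ≡ 1 (mod 41)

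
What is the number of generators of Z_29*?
There are φ(29-1) = φ(28) = 12 primitive roots modulo 29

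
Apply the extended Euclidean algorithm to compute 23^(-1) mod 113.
Extended GCD: 23(-54) + 113(11) = 1. So 23^(-1) ≡ -54 ≡ 59 (mod 113). Verify: 23 × 59 = 1357 ≡ 1 (mod 113)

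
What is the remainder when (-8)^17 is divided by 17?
Using Fermat: (-8)^{16} ≡ 1 mod 17. 17 ≡ 1 mod 16. So (-8)^{17} ≡ (-8)^{1} ≡ 9 mod 17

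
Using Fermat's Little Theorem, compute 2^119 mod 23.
By Fermat: 2^{22} ≡ 1 mod 23. 119 = 5×22 + 9. So 2^{119} ≡ 2^{9} ≡ 6 mod 23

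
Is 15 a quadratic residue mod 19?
By Euler's criterion: 15^{9} ≡ 18 (mod 19). Since this equals -1 (≡ 18), 15 is not a QR.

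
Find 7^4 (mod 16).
7^{4} = 2401 ≡ 1 (mod 16)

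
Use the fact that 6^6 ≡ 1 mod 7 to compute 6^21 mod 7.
By Fermat: 6^{6} ≡ 1 mod 7. 21 = 3×6 + 3. So 6^{21} ≡ 6^{3} ≡ 6 mod 7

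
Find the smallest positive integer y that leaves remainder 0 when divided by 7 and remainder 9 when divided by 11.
M = 7 × 11 = 77. M₁ = 11, y₁ ≡ 2 mod 7. M₂ = 7, y₂ ≡ 8 mod 11. y = 0×11×2 + 9×7×8 ≡ 42 mod 77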